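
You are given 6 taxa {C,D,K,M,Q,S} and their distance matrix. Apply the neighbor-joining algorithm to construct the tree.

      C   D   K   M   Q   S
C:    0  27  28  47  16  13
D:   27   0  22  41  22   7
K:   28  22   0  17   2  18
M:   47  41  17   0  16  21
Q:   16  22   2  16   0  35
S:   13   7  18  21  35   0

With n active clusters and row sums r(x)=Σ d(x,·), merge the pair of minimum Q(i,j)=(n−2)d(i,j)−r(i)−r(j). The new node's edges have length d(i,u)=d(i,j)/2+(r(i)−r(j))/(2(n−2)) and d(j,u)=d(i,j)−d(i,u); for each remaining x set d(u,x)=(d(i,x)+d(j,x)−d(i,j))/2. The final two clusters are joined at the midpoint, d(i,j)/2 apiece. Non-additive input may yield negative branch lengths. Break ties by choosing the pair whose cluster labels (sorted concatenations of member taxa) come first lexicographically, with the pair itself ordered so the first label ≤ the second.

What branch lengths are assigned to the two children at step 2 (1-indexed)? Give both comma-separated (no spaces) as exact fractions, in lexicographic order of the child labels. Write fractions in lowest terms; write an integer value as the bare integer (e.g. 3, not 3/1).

143/12,55/12

step 1: merge (D,S) at d=7, Q=-185; branch lengths D→53/8, S→3/8; new cluster DS
  updated: d(C,DS)=33/2, d(DS,K)=33/2, d(DS,M)=55/2, d(DS,Q)=25
step 2: merge (C,DS) at d=33/2, Q=-287/2; branch lengths C→143/12, DS→55/12; new cluster CDS
  updated: d(CDS,K)=14, d(CDS,M)=29, d(CDS,Q)=49/4
step 3: merge (CDS,Q) at d=49/4, Q=-61; branch lengths CDS→99/8, Q→-1/8; new cluster CDQS
  updated: d(CDQS,K)=15/8, d(CDQS,M)=131/8
step 4: merge (CDQS,K) at d=15/8, Q=-141/4; branch lengths CDQS→5/8, K→5/4; new cluster CDKQS
  updated: d(CDKQS,M)=63/4
step 5: merge (CDKQS,M) at d=63/4; branch lengths CDKQS→63/8, M→63/8; new cluster CDKMQS
final tree: ((((C:143/12,(D:53/8,S:3/8):55/12):99/8,Q:-1/8):5/8,K:5/4):63/8,M:63/8)
total length: 427/8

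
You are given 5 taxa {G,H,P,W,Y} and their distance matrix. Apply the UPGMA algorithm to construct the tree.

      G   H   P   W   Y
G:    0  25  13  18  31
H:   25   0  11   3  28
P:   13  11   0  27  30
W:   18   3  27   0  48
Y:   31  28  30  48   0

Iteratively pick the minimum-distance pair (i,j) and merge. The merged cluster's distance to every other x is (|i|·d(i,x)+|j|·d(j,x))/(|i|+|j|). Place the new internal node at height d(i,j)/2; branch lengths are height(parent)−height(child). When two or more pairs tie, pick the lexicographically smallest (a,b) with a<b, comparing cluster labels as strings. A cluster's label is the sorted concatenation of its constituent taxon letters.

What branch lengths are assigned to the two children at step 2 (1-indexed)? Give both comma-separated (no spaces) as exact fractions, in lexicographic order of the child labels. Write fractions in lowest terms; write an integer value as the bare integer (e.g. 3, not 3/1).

1. join H+W (d=3) ⇒ HW; edges |H|=3/2, |W|=3/2
  updated: d(G,HW)=43/2, d(HW,P)=19, d(HW,Y)=38
2. join G+P (d=13) ⇒ GP; edges |G|=13/2, |P|=13/2
  updated: d(GP,HW)=81/4, d(GP,Y)=61/2
3. join GP+HW (d=81/4) ⇒ GHPW; edges |GP|=29/8, |HW|=69/8
  updated: d(GHPW,Y)=137/4
4. join GHPW+Y (d=137/4) ⇒ GHPWY; edges |GHPW|=7, |Y|=137/8
final tree: (((G:13/2,P:13/2):29/8,(H:3/2,W:3/2):69/8):7,Y:137/8)
total length: 419/8

13/2,13/2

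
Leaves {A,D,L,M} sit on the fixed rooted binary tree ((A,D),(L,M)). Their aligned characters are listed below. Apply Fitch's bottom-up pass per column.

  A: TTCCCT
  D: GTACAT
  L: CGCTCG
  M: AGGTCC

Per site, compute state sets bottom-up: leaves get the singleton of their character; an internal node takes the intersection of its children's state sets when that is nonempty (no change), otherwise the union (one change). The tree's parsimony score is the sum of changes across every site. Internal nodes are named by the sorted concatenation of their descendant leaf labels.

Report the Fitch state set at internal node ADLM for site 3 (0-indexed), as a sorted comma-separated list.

[col 0] AD: children A:{T}, D:{G} ∪→ {G,T}; cost 1
[col 0] LM: children L:{C}, M:{A} ∪→ {A,C}; cost 1
[col 0] ADLM: children AD:{G,T}, LM:{A,C} ∪→ {A,C,G,T}; cost 1
[col 1] AD: children A:{T}, D:{T} ∩→ {T}; cost 0
[col 1] LM: children L:{G}, M:{G} ∩→ {G}; cost 0
[col 1] ADLM: children AD:{T}, LM:{G} ∪→ {G,T}; cost 1
[col 2] AD: children A:{C}, D:{A} ∪→ {A,C}; cost 1
[col 2] LM: children L:{C}, M:{G} ∪→ {C,G}; cost 1
[col 2] ADLM: children AD:{A,C}, LM:{C,G} ∩→ {C}; cost 0
[col 3] AD: children A:{C}, D:{C} ∩→ {C}; cost 0
[col 3] LM: children L:{T}, M:{T} ∩→ {T}; cost 0
[col 3] ADLM: children AD:{C}, LM:{T} ∪→ {C,T}; cost 1
[col 4] AD: children A:{C}, D:{A} ∪→ {A,C}; cost 1
[col 4] LM: children L:{C}, M:{C} ∩→ {C}; cost 0
[col 4] ADLM: children AD:{A,C}, LM:{C} ∩→ {C}; cost 0
[col 5] AD: children A:{T}, D:{T} ∩→ {T}; cost 0
[col 5] LM: children L:{G}, M:{C} ∪→ {C,G}; cost 1
[col 5] ADLM: children AD:{T}, LM:{C,G} ∪→ {C,G,T}; cost 1
per-site changes: [3, 1, 2, 1, 1, 2]; total = 10

C,T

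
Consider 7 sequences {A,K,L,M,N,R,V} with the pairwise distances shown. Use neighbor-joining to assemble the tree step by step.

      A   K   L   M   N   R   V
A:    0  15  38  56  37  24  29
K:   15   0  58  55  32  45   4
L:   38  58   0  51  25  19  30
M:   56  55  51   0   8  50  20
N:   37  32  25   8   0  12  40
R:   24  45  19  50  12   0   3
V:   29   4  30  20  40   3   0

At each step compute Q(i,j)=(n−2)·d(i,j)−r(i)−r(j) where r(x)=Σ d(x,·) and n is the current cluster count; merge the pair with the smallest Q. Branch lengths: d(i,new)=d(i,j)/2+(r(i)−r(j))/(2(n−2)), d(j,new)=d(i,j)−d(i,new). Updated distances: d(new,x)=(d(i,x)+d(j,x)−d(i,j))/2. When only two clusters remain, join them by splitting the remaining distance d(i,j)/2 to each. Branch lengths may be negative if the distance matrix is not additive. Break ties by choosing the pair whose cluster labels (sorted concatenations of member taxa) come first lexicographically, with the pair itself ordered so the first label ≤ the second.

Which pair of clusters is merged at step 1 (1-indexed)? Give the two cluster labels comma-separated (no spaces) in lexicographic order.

step 1: merge (M,N) at d=8, Q=-354; branch lengths M→63/5, N→-23/5; new cluster MN
  updated: d(A,MN)=85/2, d(K,MN)=79/2, d(L,MN)=34, d(MN,R)=27, d(MN,V)=26
step 2: merge (A,K) at d=15, Q=-250; branch lengths A→47/8, K→73/8; new cluster AK
  updated: d(AK,L)=81/2, d(AK,MN)=67/2, d(AK,R)=27, d(AK,V)=9
step 3: merge (AK,V) at d=9, Q=-151; branch lengths AK→23/2, V→-5/2; new cluster AKV
  updated: d(AKV,L)=123/4, d(AKV,MN)=101/4, d(AKV,R)=21/2
step 4: merge (AKV,MN) at d=101/4, Q=-409/4; branch lengths AKV→123/16, MN→281/16; new cluster AKMNV
  updated: d(AKMNV,L)=79/4, d(AKMNV,R)=49/8
step 5: merge (AKMNV,L) at d=79/4, Q=-359/8; branch lengths AKMNV→55/16, L→261/16; new cluster AKLMNV
  updated: d(AKLMNV,R)=43/16
step 6: merge (AKLMNV,R) at d=43/16; branch lengths AKLMNV→43/32, R→43/32; new cluster AKLMNRV
final tree: (((((A:47/8,K:73/8):23/2,V:-5/2):123/16,(M:63/5,N:-23/5):281/16):55/16,L:261/16):43/32,R:43/32)
total length: 1275/16

M,N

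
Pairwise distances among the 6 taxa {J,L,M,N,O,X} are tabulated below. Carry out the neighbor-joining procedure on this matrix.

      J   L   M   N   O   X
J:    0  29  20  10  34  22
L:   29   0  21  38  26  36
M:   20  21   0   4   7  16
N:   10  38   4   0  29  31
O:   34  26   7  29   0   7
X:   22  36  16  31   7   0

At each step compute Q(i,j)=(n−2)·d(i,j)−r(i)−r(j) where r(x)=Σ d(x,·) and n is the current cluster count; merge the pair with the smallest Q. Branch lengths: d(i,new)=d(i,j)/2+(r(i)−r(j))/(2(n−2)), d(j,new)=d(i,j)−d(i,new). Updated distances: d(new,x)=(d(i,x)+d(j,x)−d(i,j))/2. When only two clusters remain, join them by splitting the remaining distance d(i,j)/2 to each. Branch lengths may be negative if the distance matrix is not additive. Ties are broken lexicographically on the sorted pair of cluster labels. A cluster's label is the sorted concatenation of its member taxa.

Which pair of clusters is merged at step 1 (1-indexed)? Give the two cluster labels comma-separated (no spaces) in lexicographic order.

1. join J+N (d=10, Q=-187) ⇒ JN; edges |J|=43/8, |N|=37/8
  updated: d(JN,L)=57/2, d(JN,M)=7, d(JN,O)=53/2, d(JN,X)=43/2
2. join O+X (d=7, Q=-126) ⇒ OX; edges |O|=7/6, |X|=35/6
  updated: d(JN,OX)=41/2, d(L,OX)=55/2, d(M,OX)=8
3. join JN+M (d=7, Q=-78) ⇒ JMN; edges |JN|=17/2, |M|=-3/2
  updated: d(JMN,L)=85/4, d(JMN,OX)=43/4
4. join JMN+L (d=85/4, Q=-119/2) ⇒ JLMN; edges |JMN|=9/4, |L|=19
  updated: d(JLMN,OX)=17/2
5. join JLMN+OX (d=17/2) ⇒ JLMNOX; edges |JLMN|=17/4, |OX|=17/4
final tree: ((((J:43/8,N:37/8):17/2,M:-3/2):9/4,L:19):17/4,(O:7/6,X:35/6):17/4)
total length: 215/4

J,N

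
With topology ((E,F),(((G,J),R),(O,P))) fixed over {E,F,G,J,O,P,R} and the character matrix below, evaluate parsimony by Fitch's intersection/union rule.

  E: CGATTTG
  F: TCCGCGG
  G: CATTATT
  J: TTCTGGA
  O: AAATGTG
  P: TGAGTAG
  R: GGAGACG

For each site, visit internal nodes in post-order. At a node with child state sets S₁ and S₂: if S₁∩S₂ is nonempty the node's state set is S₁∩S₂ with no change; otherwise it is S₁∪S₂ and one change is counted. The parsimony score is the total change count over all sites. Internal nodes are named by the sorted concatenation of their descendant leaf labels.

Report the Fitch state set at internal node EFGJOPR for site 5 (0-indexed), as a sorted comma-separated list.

EF@0: {C} ∪ {T} = {C,T} (union, +1)
GJ@0: {C} ∪ {T} = {C,T} (union, +1)
GJR@0: {C,T} ∪ {G} = {C,G,T} (union, +1)
OP@0: {A} ∪ {T} = {A,T} (union, +1)
GJOPR@0: {C,G,T} ∩ {A,T} = {T} (intersection, +0)
EFGJOPR@0: {C,T} ∩ {T} = {T} (intersection, +0)
EF@1: {G} ∪ {C} = {C,G} (union, +1)
GJ@1: {A} ∪ {T} = {A,T} (union, +1)
GJR@1: {A,T} ∪ {G} = {A,G,T} (union, +1)
OP@1: {A} ∪ {G} = {A,G} (union, +1)
GJOPR@1: {A,G,T} ∩ {A,G} = {A,G} (intersection, +0)
EFGJOPR@1: {C,G} ∩ {A,G} = {G} (intersection, +0)
EF@2: {A} ∪ {C} = {A,C} (union, +1)
GJ@2: {T} ∪ {C} = {C,T} (union, +1)
GJR@2: {C,T} ∪ {A} = {A,C,T} (union, +1)
OP@2: {A} ∩ {A} = {A} (intersection, +0)
GJOPR@2: {A,C,T} ∩ {A} = {A} (intersection, +0)
EFGJOPR@2: {A,C} ∩ {A} = {A} (intersection, +0)
EF@3: {T} ∪ {G} = {G,T} (union, +1)
GJ@3: {T} ∩ {T} = {T} (intersection, +0)
GJR@3: {T} ∪ {G} = {G,T} (union, +1)
OP@3: {T} ∪ {G} = {G,T} (union, +1)
GJOPR@3: {G,T} ∩ {G,T} = {G,T} (intersection, +0)
EFGJOPR@3: {G,T} ∩ {G,T} = {G,T} (intersection, +0)
EF@4: {T} ∪ {C} = {C,T} (union, +1)
GJ@4: {A} ∪ {G} = {A,G} (union, +1)
GJR@4: {A,G} ∩ {A} = {A} (intersection, +0)
OP@4: {G} ∪ {T} = {G,T} (union, +1)
GJOPR@4: {A} ∪ {G,T} = {A,G,T} (union, +1)
EFGJOPR@4: {C,T} ∩ {A,G,T} = {T} (intersection, +0)
EF@5: {T} ∪ {G} = {G,T} (union, +1)
GJ@5: {T} ∪ {G} = {G,T} (union, +1)
GJR@5: {G,T} ∪ {C} = {C,G,T} (union, +1)
OP@5: {T} ∪ {A} = {A,T} (union, +1)
GJOPR@5: {C,G,T} ∩ {A,T} = {T} (intersection, +0)
EFGJOPR@5: {G,T} ∩ {T} = {T} (intersection, +0)
EF@6: {G} ∩ {G} = {G} (intersection, +0)
GJ@6: {T} ∪ {A} = {A,T} (union, +1)
GJR@6: {A,T} ∪ {G} = {A,G,T} (union, +1)
OP@6: {G} ∩ {G} = {G} (intersection, +0)
GJOPR@6: {A,G,T} ∩ {G} = {G} (intersection, +0)
EFGJOPR@6: {G} ∩ {G} = {G} (intersection, +0)
per-site changes: [4, 4, 3, 3, 4, 4, 2]; total = 24

T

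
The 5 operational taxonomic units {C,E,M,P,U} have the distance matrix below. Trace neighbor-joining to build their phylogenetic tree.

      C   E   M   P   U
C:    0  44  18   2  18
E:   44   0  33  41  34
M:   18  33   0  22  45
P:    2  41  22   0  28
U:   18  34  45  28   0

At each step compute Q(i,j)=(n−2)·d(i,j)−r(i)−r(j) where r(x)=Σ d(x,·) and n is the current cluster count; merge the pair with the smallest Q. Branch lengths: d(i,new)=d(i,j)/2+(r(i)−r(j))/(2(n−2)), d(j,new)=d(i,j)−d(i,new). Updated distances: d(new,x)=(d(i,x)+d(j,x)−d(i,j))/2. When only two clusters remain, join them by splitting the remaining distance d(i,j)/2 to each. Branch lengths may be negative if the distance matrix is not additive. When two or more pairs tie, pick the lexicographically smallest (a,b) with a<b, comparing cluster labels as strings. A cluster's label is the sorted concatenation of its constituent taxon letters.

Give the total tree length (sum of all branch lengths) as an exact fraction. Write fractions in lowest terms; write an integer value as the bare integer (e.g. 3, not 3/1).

511/8

iteration 1: select E,U (d=34, Q=-175); attach at lengths (43/2, 25/2); label the merged cluster EU
  updated: d(C,EU)=14, d(EU,M)=22, d(EU,P)=35/2
iteration 2: select C,P (d=2, Q=-143/2); attach at lengths (-7/8, 23/8); label the merged cluster CP
  updated: d(CP,EU)=59/4, d(CP,M)=19
iteration 3: select CP,EU (d=59/4, Q=-223/4); attach at lengths (47/8, 71/8); label the merged cluster CEPU
  updated: d(CEPU,M)=105/8
iteration 4: select CEPU,M (d=105/8); attach at lengths (105/16, 105/16); label the merged cluster CEMPU
final tree: (((C:-7/8,P:23/8):47/8,(E:43/2,U:25/2):71/8):105/16,M:105/16)
total length: 511/8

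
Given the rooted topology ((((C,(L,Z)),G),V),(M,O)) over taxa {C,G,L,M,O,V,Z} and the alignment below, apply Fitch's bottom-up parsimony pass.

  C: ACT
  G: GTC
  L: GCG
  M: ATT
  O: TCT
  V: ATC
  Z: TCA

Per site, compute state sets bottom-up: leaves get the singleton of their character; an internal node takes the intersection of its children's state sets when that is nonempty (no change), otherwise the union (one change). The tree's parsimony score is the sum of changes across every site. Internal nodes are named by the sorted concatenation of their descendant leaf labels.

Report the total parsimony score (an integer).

site 0, node LZ: L={G} ∪ Z={T} → {G,T} (+1)
site 0, node CLZ: C={A} ∪ LZ={G,T} → {A,G,T} (+1)
site 0, node CGLZ: CLZ={A,G,T} ∩ G={G} → {G} (+0)
site 0, node CGLVZ: CGLZ={G} ∪ V={A} → {A,G} (+1)
site 0, node MO: M={A} ∪ O={T} → {A,T} (+1)
site 0, node CGLMOVZ: CGLVZ={A,G} ∩ MO={A,T} → {A} (+0)
site 1, node LZ: L={C} ∩ Z={C} → {C} (+0)
site 1, node CLZ: C={C} ∩ LZ={C} → {C} (+0)
site 1, node CGLZ: CLZ={C} ∪ G={T} → {C,T} (+1)
site 1, node CGLVZ: CGLZ={C,T} ∩ V={T} → {T} (+0)
site 1, node MO: M={T} ∪ O={C} → {C,T} (+1)
site 1, node CGLMOVZ: CGLVZ={T} ∩ MO={C,T} → {T} (+0)
site 2, node LZ: L={G} ∪ Z={A} → {A,G} (+1)
site 2, node CLZ: C={T} ∪ LZ={A,G} → {A,G,T} (+1)
site 2, node CGLZ: CLZ={A,G,T} ∪ G={C} → {A,C,G,T} (+1)
site 2, node CGLVZ: CGLZ={A,C,G,T} ∩ V={C} → {C} (+0)
site 2, node MO: M={T} ∩ O={T} → {T} (+0)
site 2, node CGLMOVZ: CGLVZ={C} ∪ MO={T} → {C,T} (+1)
per-site changes: [4, 2, 4]; total = 10

10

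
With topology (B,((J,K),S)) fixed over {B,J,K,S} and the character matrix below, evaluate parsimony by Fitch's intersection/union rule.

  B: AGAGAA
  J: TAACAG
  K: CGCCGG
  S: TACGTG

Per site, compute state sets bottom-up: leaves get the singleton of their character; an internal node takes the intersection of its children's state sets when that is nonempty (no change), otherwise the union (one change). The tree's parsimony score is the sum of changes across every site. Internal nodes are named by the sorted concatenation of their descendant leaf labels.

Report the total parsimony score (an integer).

10

[col 0] JK: children J:{T}, K:{C} ∪→ {C,T}; cost 1
[col 0] JKS: children JK:{C,T}, S:{T} ∩→ {T}; cost 0
[col 0] BJKS: children B:{A}, JKS:{T} ∪→ {A,T}; cost 1
[col 1] JK: children J:{A}, K:{G} ∪→ {A,G}; cost 1
[col 1] JKS: children JK:{A,G}, S:{A} ∩→ {A}; cost 0
[col 1] BJKS: children B:{G}, JKS:{A} ∪→ {A,G}; cost 1
[col 2] JK: children J:{A}, K:{C} ∪→ {A,C}; cost 1
[col 2] JKS: children JK:{A,C}, S:{C} ∩→ {C}; cost 0
[col 2] BJKS: children B:{A}, JKS:{C} ∪→ {A,C}; cost 1
[col 3] JK: children J:{C}, K:{C} ∩→ {C}; cost 0
[col 3] JKS: children JK:{C}, S:{G} ∪→ {C,G}; cost 1
[col 3] BJKS: children B:{G}, JKS:{C,G} ∩→ {G}; cost 0
[col 4] JK: children J:{A}, K:{G} ∪→ {A,G}; cost 1
[col 4] JKS: children JK:{A,G}, S:{T} ∪→ {A,G,T}; cost 1
[col 4] BJKS: children B:{A}, JKS:{A,G,T} ∩→ {A}; cost 0
[col 5] JK: children J:{G}, K:{G} ∩→ {G}; cost 0
[col 5] JKS: children JK:{G}, S:{G} ∩→ {G}; cost 0
[col 5] BJKS: children B:{A}, JKS:{G} ∪→ {A,G}; cost 1
per-site changes: [2, 2, 2, 1, 2, 1]; total = 10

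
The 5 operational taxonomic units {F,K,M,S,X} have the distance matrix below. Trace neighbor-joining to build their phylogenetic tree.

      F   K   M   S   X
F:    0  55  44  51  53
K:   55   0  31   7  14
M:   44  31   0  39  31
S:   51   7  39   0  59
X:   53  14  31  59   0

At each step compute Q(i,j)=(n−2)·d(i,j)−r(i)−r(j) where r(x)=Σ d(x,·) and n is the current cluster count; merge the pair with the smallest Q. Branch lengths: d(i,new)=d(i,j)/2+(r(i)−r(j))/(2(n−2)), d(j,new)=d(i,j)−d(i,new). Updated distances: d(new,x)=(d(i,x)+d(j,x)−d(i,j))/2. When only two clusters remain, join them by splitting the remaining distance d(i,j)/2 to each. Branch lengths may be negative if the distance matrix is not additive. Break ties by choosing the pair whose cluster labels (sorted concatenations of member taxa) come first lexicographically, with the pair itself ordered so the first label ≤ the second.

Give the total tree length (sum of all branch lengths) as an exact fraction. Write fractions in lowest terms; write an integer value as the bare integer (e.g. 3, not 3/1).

347/4

1. join K+S (d=7, Q=-242) ⇒ KS; edges |K|=-14/3, |S|=35/3
  updated: d(F,KS)=99/2, d(KS,M)=63/2, d(KS,X)=33
2. join F+M (d=44, Q=-165) ⇒ FM; edges |F|=32, |M|=12
  updated: d(FM,KS)=37/2, d(FM,X)=20
3. join FM+KS (d=37/2, Q=-143/2) ⇒ FKMS; edges |FM|=11/4, |KS|=63/4
  updated: d(FKMS,X)=69/4
4. join FKMS+X (d=69/4) ⇒ FKMSX; edges |FKMS|=69/8, |X|=69/8
final tree: (((F:32,M:12):11/4,(K:-14/3,S:35/3):63/4):69/8,X:69/8)
total length: 347/4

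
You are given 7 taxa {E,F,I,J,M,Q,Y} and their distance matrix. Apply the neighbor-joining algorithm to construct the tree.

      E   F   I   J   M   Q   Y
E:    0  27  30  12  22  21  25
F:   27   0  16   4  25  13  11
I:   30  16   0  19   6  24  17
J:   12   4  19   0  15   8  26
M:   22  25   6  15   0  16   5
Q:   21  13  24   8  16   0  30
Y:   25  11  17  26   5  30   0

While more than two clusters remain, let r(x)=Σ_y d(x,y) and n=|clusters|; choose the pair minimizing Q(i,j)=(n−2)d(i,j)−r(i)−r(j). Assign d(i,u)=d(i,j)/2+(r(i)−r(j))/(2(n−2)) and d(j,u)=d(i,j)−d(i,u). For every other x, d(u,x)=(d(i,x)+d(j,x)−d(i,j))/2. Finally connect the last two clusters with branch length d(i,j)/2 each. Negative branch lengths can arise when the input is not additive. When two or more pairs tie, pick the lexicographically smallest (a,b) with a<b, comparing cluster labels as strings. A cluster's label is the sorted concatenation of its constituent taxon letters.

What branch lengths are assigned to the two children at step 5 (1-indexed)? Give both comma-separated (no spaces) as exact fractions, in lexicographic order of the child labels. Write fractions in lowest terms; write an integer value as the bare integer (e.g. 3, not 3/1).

29/16,49/16

step 1: merge (M,Y) at d=5, Q=-178; branch lengths M→0, Y→5; new cluster MY
  updated: d(E,MY)=21, d(F,MY)=31/2, d(I,MY)=9, d(J,MY)=18, d(MY,Q)=41/2
step 2: merge (I,MY) at d=9, Q=-146; branch lengths I→25/4, MY→11/4; new cluster IMY
  updated: d(E,IMY)=21, d(F,IMY)=45/4, d(IMY,J)=14, d(IMY,Q)=71/4
step 3: merge (F,IMY) at d=45/4, Q=-171/2; branch lengths F→25/6, IMY→85/12; new cluster FIMY
  updated: d(E,FIMY)=147/8, d(FIMY,J)=27/8, d(FIMY,Q)=39/4
step 4: merge (E,J) at d=12, Q=-203/4; branch lengths E→13, J→-1; new cluster EJ
  updated: d(EJ,FIMY)=39/8, d(EJ,Q)=17/2
step 5: merge (EJ,FIMY) at d=39/8, Q=-185/8; branch lengths EJ→29/16, FIMY→49/16; new cluster EFIJMY
  updated: d(EFIJMY,Q)=107/16
step 6: merge (EFIJMY,Q) at d=107/16; branch lengths EFIJMY→107/32, Q→107/32; new cluster EFIJMQY
final tree: (((E:13,J:-1):29/16,(F:25/6,(I:25/4,(M:0,Y:5):11/4):85/12):49/16):107/32,Q:107/32)
total length: 781/16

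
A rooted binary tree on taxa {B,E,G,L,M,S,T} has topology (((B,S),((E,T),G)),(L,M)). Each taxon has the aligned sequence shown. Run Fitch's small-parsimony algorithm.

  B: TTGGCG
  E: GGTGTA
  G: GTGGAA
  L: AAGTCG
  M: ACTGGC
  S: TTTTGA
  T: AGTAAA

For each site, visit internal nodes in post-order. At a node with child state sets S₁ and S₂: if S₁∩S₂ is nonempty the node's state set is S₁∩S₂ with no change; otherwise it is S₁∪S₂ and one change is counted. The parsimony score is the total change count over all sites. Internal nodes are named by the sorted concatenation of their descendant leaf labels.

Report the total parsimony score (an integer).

BS@0: {T} ∩ {T} = {T} (intersection, +0)
ET@0: {G} ∪ {A} = {A,G} (union, +1)
EGT@0: {A,G} ∩ {G} = {G} (intersection, +0)
BEGST@0: {T} ∪ {G} = {G,T} (union, +1)
LM@0: {A} ∩ {A} = {A} (intersection, +0)
BEGLMST@0: {G,T} ∪ {A} = {A,G,T} (union, +1)
BS@1: {T} ∩ {T} = {T} (intersection, +0)
ET@1: {G} ∩ {G} = {G} (intersection, +0)
EGT@1: {G} ∪ {T} = {G,T} (union, +1)
BEGST@1: {T} ∩ {G,T} = {T} (intersection, +0)
LM@1: {A} ∪ {C} = {A,C} (union, +1)
BEGLMST@1: {T} ∪ {A,C} = {A,C,T} (union, +1)
BS@2: {G} ∪ {T} = {G,T} (union, +1)
ET@2: {T} ∩ {T} = {T} (intersection, +0)
EGT@2: {T} ∪ {G} = {G,T} (union, +1)
BEGST@2: {G,T} ∩ {G,T} = {G,T} (intersection, +0)
LM@2: {G} ∪ {T} = {G,T} (union, +1)
BEGLMST@2: {G,T} ∩ {G,T} = {G,T} (intersection, +0)
BS@3: {G} ∪ {T} = {G,T} (union, +1)
ET@3: {G} ∪ {A} = {A,G} (union, +1)
EGT@3: {A,G} ∩ {G} = {G} (intersection, +0)
BEGST@3: {G,T} ∩ {G} = {G} (intersection, +0)
LM@3: {T} ∪ {G} = {G,T} (union, +1)
BEGLMST@3: {G} ∩ {G,T} = {G} (intersection, +0)
BS@4: {C} ∪ {G} = {C,G} (union, +1)
ET@4: {T} ∪ {A} = {A,T} (union, +1)
EGT@4: {A,T} ∩ {A} = {A} (intersection, +0)
BEGST@4: {C,G} ∪ {A} = {A,C,G} (union, +1)
LM@4: {C} ∪ {G} = {C,G} (union, +1)
BEGLMST@4: {A,C,G} ∩ {C,G} = {C,G} (intersection, +0)
BS@5: {G} ∪ {A} = {A,G} (union, +1)
ET@5: {A} ∩ {A} = {A} (intersection, +0)
EGT@5: {A} ∩ {A} = {A} (intersection, +0)
BEGST@5: {A,G} ∩ {A} = {A} (intersection, +0)
LM@5: {G} ∪ {C} = {C,G} (union, +1)
BEGLMST@5: {A} ∪ {C,G} = {A,C,G} (union, +1)
per-site changes: [3, 3, 3, 3, 4, 3]; total = 19

19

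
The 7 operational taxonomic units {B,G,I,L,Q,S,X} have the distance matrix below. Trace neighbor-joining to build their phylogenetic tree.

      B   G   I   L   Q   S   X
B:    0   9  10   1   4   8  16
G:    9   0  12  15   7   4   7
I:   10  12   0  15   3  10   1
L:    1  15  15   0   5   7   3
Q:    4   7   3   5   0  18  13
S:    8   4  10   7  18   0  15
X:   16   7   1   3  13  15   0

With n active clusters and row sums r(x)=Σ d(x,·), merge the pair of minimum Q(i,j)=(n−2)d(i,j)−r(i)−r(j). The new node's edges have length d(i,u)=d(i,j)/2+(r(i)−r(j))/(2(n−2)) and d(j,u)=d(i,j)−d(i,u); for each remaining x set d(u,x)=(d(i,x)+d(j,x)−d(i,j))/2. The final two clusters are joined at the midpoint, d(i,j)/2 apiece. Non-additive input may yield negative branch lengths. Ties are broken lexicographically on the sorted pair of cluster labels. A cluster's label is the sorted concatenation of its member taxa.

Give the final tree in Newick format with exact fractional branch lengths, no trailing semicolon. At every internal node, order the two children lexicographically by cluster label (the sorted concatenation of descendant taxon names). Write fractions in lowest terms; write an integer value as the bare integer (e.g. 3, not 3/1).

iteration 1: select I,X (d=1, Q=-101); attach at lengths (1/10, 9/10); label the merged cluster IX
  updated: d(B,IX)=25/2, d(G,IX)=9, d(IX,L)=17/2, d(IX,Q)=15/2, d(IX,S)=12
iteration 2: select G,S (d=4, Q=-77); attach at lengths (11/8, 21/8); label the merged cluster GS
  updated: d(B,GS)=13/2, d(GS,IX)=17/2, d(GS,L)=9, d(GS,Q)=21/2
iteration 3: select GS,IX (d=17/2, Q=-46); attach at lengths (23/6, 14/3); label the merged cluster GISX
  updated: d(B,GISX)=21/4, d(GISX,L)=9/2, d(GISX,Q)=19/4
iteration 4: select B,L (d=1, Q=-75/4); attach at lengths (7/16, 9/16); label the merged cluster BL
  updated: d(BL,GISX)=35/8, d(BL,Q)=4
iteration 5: select BL,GISX (d=35/8, Q=-105/8); attach at lengths (29/16, 41/16); label the merged cluster BGILSX
  updated: d(BGILSX,Q)=35/16
iteration 6: select BGILSX,Q (d=35/16); attach at lengths (35/32, 35/32); label the merged cluster BGILQSX
final tree: (((B:7/16,L:9/16):29/16,((G:11/8,S:21/8):23/6,(I:1/10,X:9/10):14/3):41/16):35/32,Q:35/32)
total length: 337/16

(((B:7/16,L:9/16):29/16,((G:11/8,S:21/8):23/6,(I:1/10,X:9/10):14/3):41/16):35/32,Q:35/32)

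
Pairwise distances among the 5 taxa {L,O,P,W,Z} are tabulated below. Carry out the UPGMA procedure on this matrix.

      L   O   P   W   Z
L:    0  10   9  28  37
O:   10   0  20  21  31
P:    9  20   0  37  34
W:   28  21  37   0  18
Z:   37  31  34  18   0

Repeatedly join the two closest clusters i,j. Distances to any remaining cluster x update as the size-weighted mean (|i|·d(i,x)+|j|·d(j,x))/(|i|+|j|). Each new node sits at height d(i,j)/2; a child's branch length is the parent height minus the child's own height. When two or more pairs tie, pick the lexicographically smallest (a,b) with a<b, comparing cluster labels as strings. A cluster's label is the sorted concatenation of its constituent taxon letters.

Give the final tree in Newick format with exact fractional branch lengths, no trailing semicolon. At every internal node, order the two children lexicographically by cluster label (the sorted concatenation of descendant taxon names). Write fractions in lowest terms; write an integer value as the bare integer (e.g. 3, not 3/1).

(((L:9/2,P:9/2):3,O:15/2):49/6,(W:9,Z:9):20/3)

iteration 1: select L,P (d=9); attach at lengths (9/2, 9/2); label the merged cluster LP
  updated: d(LP,O)=15, d(LP,W)=65/2, d(LP,Z)=71/2
iteration 2: select LP,O (d=15); attach at lengths (3, 15/2); label the merged cluster LOP
  updated: d(LOP,W)=86/3, d(LOP,Z)=34
iteration 3: select W,Z (d=18); attach at lengths (9, 9); label the merged cluster WZ
  updated: d(LOP,WZ)=94/3
iteration 4: select LOP,WZ (d=94/3); attach at lengths (49/6, 20/3); label the merged cluster LOPWZ
final tree: (((L:9/2,P:9/2):3,O:15/2):49/6,(W:9,Z:9):20/3)
total length: 157/3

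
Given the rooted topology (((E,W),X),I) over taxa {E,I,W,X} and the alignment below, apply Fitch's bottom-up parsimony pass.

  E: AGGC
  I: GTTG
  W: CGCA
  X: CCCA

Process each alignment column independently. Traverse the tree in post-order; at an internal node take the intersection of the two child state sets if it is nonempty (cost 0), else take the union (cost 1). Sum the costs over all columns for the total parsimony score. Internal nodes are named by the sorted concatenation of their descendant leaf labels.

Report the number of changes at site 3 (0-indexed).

EW@0: {A} ∪ {C} = {A,C} (union, +1)
EWX@0: {A,C} ∩ {C} = {C} (intersection, +0)
EIWX@0: {C} ∪ {G} = {C,G} (union, +1)
EW@1: {G} ∩ {G} = {G} (intersection, +0)
EWX@1: {G} ∪ {C} = {C,G} (union, +1)
EIWX@1: {C,G} ∪ {T} = {C,G,T} (union, +1)
EW@2: {G} ∪ {C} = {C,G} (union, +1)
EWX@2: {C,G} ∩ {C} = {C} (intersection, +0)
EIWX@2: {C} ∪ {T} = {C,T} (union, +1)
EW@3: {C} ∪ {A} = {A,C} (union, +1)
EWX@3: {A,C} ∩ {A} = {A} (intersection, +0)
EIWX@3: {A} ∪ {G} = {A,G} (union, +1)
per-site changes: [2, 2, 2, 2]; total = 8

2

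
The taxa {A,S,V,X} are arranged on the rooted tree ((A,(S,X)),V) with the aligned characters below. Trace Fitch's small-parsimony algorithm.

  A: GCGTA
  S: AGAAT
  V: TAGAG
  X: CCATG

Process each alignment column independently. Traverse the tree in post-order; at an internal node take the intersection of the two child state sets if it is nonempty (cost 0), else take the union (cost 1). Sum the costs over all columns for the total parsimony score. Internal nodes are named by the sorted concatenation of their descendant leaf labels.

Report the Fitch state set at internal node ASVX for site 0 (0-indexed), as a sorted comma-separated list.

site 0, node SX: S={A} ∪ X={C} → {A,C} (+1)
site 0, node ASX: A={G} ∪ SX={A,C} → {A,C,G} (+1)
site 0, node ASVX: ASX={A,C,G} ∪ V={T} → {A,C,G,T} (+1)
site 1, node SX: S={G} ∪ X={C} → {C,G} (+1)
site 1, node ASX: A={C} ∩ SX={C,G} → {C} (+0)
site 1, node ASVX: ASX={C} ∪ V={A} → {A,C} (+1)
site 2, node SX: S={A} ∩ X={A} → {A} (+0)
site 2, node ASX: A={G} ∪ SX={A} → {A,G} (+1)
site 2, node ASVX: ASX={A,G} ∩ V={G} → {G} (+0)
site 3, node SX: S={A} ∪ X={T} → {A,T} (+1)
site 3, node ASX: A={T} ∩ SX={A,T} → {T} (+0)
site 3, node ASVX: ASX={T} ∪ V={A} → {A,T} (+1)
site 4, node SX: S={T} ∪ X={G} → {G,T} (+1)
site 4, node ASX: A={A} ∪ SX={G,T} → {A,G,T} (+1)
site 4, node ASVX: ASX={A,G,T} ∩ V={G} → {G} (+0)
per-site changes: [3, 2, 1, 2, 2]; total = 10

A,C,G,T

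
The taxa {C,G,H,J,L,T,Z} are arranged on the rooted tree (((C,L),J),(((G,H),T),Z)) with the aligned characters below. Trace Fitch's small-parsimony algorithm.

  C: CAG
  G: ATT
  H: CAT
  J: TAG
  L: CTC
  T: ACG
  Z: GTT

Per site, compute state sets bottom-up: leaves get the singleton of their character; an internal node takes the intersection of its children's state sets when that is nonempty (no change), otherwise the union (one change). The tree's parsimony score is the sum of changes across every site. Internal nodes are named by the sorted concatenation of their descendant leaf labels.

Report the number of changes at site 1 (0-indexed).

[col 0] CL: children C:{C}, L:{C} ∩→ {C}; cost 0
[col 0] CJL: children CL:{C}, J:{T} ∪→ {C,T}; cost 1
[col 0] GH: children G:{A}, H:{C} ∪→ {A,C}; cost 1
[col 0] GHT: children GH:{A,C}, T:{A} ∩→ {A}; cost 0
[col 0] GHTZ: children GHT:{A}, Z:{G} ∪→ {A,G}; cost 1
[col 0] CGHJLTZ: children CJL:{C,T}, GHTZ:{A,G} ∪→ {A,C,G,T}; cost 1
[col 1] CL: children C:{A}, L:{T} ∪→ {A,T}; cost 1
[col 1] CJL: children CL:{A,T}, J:{A} ∩→ {A}; cost 0
[col 1] GH: children G:{T}, H:{A} ∪→ {A,T}; cost 1
[col 1] GHT: children GH:{A,T}, T:{C} ∪→ {A,C,T}; cost 1
[col 1] GHTZ: children GHT:{A,C,T}, Z:{T} ∩→ {T}; cost 0
[col 1] CGHJLTZ: children CJL:{A}, GHTZ:{T} ∪→ {A,T}; cost 1
[col 2] CL: children C:{G}, L:{C} ∪→ {C,G}; cost 1
[col 2] CJL: children CL:{C,G}, J:{G} ∩→ {G}; cost 0
[col 2] GH: children G:{T}, H:{T} ∩→ {T}; cost 0
[col 2] GHT: children GH:{T}, T:{G} ∪→ {G,T}; cost 1
[col 2] GHTZ: children GHT:{G,T}, Z:{T} ∩→ {T}; cost 0
[col 2] CGHJLTZ: children CJL:{G}, GHTZ:{T} ∪→ {G,T}; cost 1
per-site changes: [4, 4, 3]; total = 11

4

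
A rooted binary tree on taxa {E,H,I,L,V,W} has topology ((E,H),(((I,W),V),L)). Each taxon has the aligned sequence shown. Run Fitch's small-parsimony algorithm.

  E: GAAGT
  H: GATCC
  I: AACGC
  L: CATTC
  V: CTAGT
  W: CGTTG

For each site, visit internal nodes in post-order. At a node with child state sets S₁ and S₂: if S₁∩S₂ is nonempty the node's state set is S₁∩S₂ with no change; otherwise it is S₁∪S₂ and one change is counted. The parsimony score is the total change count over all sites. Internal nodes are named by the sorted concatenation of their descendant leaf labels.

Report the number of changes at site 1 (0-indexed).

site 0, node EH: E={G} ∩ H={G} → {G} (+0)
site 0, node IW: I={A} ∪ W={C} → {A,C} (+1)
site 0, node IVW: IW={A,C} ∩ V={C} → {C} (+0)
site 0, node ILVW: IVW={C} ∩ L={C} → {C} (+0)
site 0, node EHILVW: EH={G} ∪ ILVW={C} → {C,G} (+1)
site 1, node EH: E={A} ∩ H={A} → {A} (+0)
site 1, node IW: I={A} ∪ W={G} → {A,G} (+1)
site 1, node IVW: IW={A,G} ∪ V={T} → {A,G,T} (+1)
site 1, node ILVW: IVW={A,G,T} ∩ L={A} → {A} (+0)
site 1, node EHILVW: EH={A} ∩ ILVW={A} → {A} (+0)
site 2, node EH: E={A} ∪ H={T} → {A,T} (+1)
site 2, node IW: I={C} ∪ W={T} → {C,T} (+1)
site 2, node IVW: IW={C,T} ∪ V={A} → {A,C,T} (+1)
site 2, node ILVW: IVW={A,C,T} ∩ L={T} → {T} (+0)
site 2, node EHILVW: EH={A,T} ∩ ILVW={T} → {T} (+0)
site 3, node EH: E={G} ∪ H={C} → {C,G} (+1)
site 3, node IW: I={G} ∪ W={T} → {G,T} (+1)
site 3, node IVW: IW={G,T} ∩ V={G} → {G} (+0)
site 3, node ILVW: IVW={G} ∪ L={T} → {G,T} (+1)
site 3, node EHILVW: EH={C,G} ∩ ILVW={G,T} → {G} (+0)
site 4, node EH: E={T} ∪ H={C} → {C,T} (+1)
site 4, node IW: I={C} ∪ W={G} → {C,G} (+1)
site 4, node IVW: IW={C,G} ∪ V={T} → {C,G,T} (+1)
site 4, node ILVW: IVW={C,G,T} ∩ L={C} → {C} (+0)
site 4, node EHILVW: EH={C,T} ∩ ILVW={C} → {C} (+0)
per-site changes: [2, 2, 3, 3, 3]; total = 13

2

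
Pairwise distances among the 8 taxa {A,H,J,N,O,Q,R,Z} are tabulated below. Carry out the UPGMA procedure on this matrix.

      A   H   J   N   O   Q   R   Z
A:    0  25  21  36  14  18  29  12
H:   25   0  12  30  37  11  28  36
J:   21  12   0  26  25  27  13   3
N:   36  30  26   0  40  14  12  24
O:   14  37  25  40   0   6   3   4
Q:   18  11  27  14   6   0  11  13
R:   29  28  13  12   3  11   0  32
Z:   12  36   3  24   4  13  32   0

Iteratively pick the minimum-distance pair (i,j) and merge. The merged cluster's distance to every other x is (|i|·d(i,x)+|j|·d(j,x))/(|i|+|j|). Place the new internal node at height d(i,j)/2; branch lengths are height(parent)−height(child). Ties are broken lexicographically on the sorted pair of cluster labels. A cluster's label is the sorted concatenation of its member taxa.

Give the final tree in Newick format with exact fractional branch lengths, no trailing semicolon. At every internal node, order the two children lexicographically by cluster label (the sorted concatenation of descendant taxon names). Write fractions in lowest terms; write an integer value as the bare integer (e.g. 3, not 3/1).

step 1: merge (J,Z) at d=3; branch lengths J→3/2, Z→3/2; new cluster JZ
  updated: d(A,JZ)=33/2, d(H,JZ)=24, d(JZ,N)=25, d(JZ,O)=29/2, d(JZ,Q)=20, d(JZ,R)=45/2
step 2: merge (O,R) at d=3; branch lengths O→3/2, R→3/2; new cluster OR
  updated: d(A,OR)=43/2, d(H,OR)=65/2, d(JZ,OR)=37/2, d(N,OR)=26, d(OR,Q)=17/2
step 3: merge (OR,Q) at d=17/2; branch lengths OR→11/4, Q→17/4; new cluster OQR
  updated: d(A,OQR)=61/3, d(H,OQR)=76/3, d(JZ,OQR)=19, d(N,OQR)=22
step 4: merge (A,JZ) at d=33/2; branch lengths A→33/4, JZ→27/4; new cluster AJZ
  updated: d(AJZ,H)=73/3, d(AJZ,N)=86/3, d(AJZ,OQR)=175/9
step 5: merge (AJZ,OQR) at d=175/9; branch lengths AJZ→53/36, OQR→197/36; new cluster AJOQRZ
  updated: d(AJOQRZ,H)=149/6, d(AJOQRZ,N)=76/3
step 6: merge (AJOQRZ,H) at d=149/6; branch lengths AJOQRZ→97/36, H→149/12; new cluster AHJOQRZ
  updated: d(AHJOQRZ,N)=26
step 7: merge (AHJOQRZ,N) at d=26; branch lengths AHJOQRZ→7/12, N→13; new cluster AHJNOQRZ
final tree: ((((A:33/4,(J:3/2,Z:3/2):27/4):53/36,((O:3/2,R:3/2):11/4,Q:17/4):197/36):97/36,H:149/12):7/12,N:13)
total length: 2291/36

((((A:33/4,(J:3/2,Z:3/2):27/4):53/36,((O:3/2,R:3/2):11/4,Q:17/4):197/36):97/36,H:149/12):7/12,N:13)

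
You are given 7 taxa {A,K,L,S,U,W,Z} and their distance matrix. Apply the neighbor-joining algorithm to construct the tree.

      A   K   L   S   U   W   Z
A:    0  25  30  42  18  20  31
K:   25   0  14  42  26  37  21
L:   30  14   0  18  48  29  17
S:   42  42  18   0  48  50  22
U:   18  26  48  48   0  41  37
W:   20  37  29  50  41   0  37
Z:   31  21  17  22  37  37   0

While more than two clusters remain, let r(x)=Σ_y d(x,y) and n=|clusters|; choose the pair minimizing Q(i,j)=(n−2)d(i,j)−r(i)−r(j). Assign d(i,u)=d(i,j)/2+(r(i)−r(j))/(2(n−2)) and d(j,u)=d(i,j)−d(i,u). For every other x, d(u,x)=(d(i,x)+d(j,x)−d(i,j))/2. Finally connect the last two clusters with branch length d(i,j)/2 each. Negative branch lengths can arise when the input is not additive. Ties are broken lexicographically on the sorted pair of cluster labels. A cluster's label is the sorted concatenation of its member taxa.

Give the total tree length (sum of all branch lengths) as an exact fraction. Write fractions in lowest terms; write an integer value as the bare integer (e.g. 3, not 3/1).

719/8

step 1: merge (A,U) at d=18, Q=-294; branch lengths A→19/5, U→71/5; new cluster AU
  updated: d(AU,K)=33/2, d(AU,L)=30, d(AU,S)=36, d(AU,W)=43/2, d(AU,Z)=25
step 2: merge (AU,W) at d=43/2, Q=-435/2; branch lengths AU→81/16, W→263/16; new cluster AUW
  updated: d(AUW,K)=16, d(AUW,L)=75/4, d(AUW,S)=129/4, d(AUW,Z)=81/4
step 3: merge (AUW,K) at d=16, Q=-529/4; branch lengths AUW→169/24, K→215/24; new cluster AKUW
  updated: d(AKUW,L)=67/8, d(AKUW,S)=233/8, d(AKUW,Z)=101/8
step 4: merge (AKUW,L) at d=67/8, Q=-307/4; branch lengths AKUW→47/8, L→5/2; new cluster AKLUW
  updated: d(AKLUW,S)=155/8, d(AKLUW,Z)=85/8
step 5: merge (AKLUW,S) at d=155/8, Q=-52; branch lengths AKLUW→4, S→123/8; new cluster AKLSUW
  updated: d(AKLSUW,Z)=53/8
step 6: merge (AKLSUW,Z) at d=53/8; branch lengths AKLSUW→53/16, Z→53/16; new cluster AKLSUWZ
final tree: ((((((A:19/5,U:71/5):81/16,W:263/16):169/24,K:215/24):47/8,L:5/2):4,S:123/8):53/16,Z:53/16)
total length: 719/8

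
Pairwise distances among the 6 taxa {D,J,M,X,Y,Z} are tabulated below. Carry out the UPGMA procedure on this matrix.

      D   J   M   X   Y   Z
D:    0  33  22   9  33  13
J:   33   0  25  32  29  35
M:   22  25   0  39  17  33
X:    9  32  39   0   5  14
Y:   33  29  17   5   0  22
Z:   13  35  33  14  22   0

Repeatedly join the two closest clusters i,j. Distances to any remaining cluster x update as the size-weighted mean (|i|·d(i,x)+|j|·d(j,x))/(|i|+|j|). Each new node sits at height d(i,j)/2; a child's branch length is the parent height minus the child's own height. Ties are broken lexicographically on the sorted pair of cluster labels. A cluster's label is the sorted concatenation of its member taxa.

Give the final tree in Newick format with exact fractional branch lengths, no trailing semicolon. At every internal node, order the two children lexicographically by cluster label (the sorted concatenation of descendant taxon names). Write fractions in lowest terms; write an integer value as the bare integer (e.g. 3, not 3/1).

step 1: merge (X,Y) at d=5; branch lengths X→5/2, Y→5/2; new cluster XY
  updated: d(D,XY)=21, d(J,XY)=61/2, d(M,XY)=28, d(XY,Z)=18
step 2: merge (D,Z) at d=13; branch lengths D→13/2, Z→13/2; new cluster DZ
  updated: d(DZ,J)=34, d(DZ,M)=55/2, d(DZ,XY)=39/2
step 3: merge (DZ,XY) at d=39/2; branch lengths DZ→13/4, XY→29/4; new cluster DXYZ
  updated: d(DXYZ,J)=129/4, d(DXYZ,M)=111/4
step 4: merge (J,M) at d=25; branch lengths J→25/2, M→25/2; new cluster JM
  updated: d(DXYZ,JM)=30
step 5: merge (DXYZ,JM) at d=30; branch lengths DXYZ→21/4, JM→5/2; new cluster DJMXYZ
final tree: (((D:13/2,Z:13/2):13/4,(X:5/2,Y:5/2):29/4):21/4,(J:25/2,M:25/2):5/2)
total length: 245/4

(((D:13/2,Z:13/2):13/4,(X:5/2,Y:5/2):29/4):21/4,(J:25/2,M:25/2):5/2)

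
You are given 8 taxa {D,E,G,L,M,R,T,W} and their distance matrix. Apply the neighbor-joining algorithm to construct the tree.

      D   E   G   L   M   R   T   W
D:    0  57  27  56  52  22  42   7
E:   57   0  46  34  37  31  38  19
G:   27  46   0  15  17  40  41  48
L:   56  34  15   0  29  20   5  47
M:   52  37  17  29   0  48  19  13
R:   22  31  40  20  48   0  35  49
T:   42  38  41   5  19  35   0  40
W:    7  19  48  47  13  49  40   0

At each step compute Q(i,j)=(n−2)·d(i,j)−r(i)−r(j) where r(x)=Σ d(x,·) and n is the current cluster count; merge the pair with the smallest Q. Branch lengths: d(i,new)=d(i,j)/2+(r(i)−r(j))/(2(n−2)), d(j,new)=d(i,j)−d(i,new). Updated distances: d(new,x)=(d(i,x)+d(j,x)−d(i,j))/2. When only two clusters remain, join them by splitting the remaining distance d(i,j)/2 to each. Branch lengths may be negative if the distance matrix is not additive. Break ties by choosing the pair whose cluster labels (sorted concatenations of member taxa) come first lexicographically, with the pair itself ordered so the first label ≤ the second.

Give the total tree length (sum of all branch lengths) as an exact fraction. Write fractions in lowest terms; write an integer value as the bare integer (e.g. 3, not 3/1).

1605/16

1. join D+W (d=7, Q=-444) ⇒ DW; edges |D|=41/6, |W|=1/6
  updated: d(DW,E)=69/2, d(DW,G)=34, d(DW,L)=48, d(DW,M)=29, d(DW,R)=32, d(DW,T)=75/2
2. join L+T (d=5, Q=-603/2) ⇒ LT; edges |L|=1/20, |T|=99/20
  updated: d(DW,LT)=161/4, d(E,LT)=67/2, d(G,LT)=51/2, d(LT,M)=43/2, d(LT,R)=25
3. join G+M (d=17, Q=-247) ⇒ GM; edges |G|=39/4, |M|=29/4
  updated: d(DW,GM)=23, d(E,GM)=33, d(GM,LT)=15, d(GM,R)=71/2
4. join GM+LT (d=15, Q=-701/4) ⇒ GLMT; edges |GM|=151/24, |LT|=209/24
  updated: d(DW,GLMT)=193/8, d(E,GLMT)=103/4, d(GLMT,R)=91/4
5. join DW+GLMT (d=193/8, Q=-115) ⇒ DGLMTW; edges |DW|=265/16, |GLMT|=121/16
  updated: d(DGLMTW,E)=289/16, d(DGLMTW,R)=245/16
6. join DGLMTW+E (d=289/16, Q=-515/8) ⇒ DEGLMTW; edges |DGLMTW|=19/16, |E|=135/8
  updated: d(DEGLMTW,R)=113/8
7. join DEGLMTW+R (d=113/8) ⇒ DEGLMRTW; edges |DEGLMTW|=113/16, |R|=113/16
final tree: ((((D:41/6,W:1/6):265/16,((G:39/4,M:29/4):151/24,(L:1/20,T:99/20):209/24):121/16):19/16,E:135/8):113/16,R:113/16)
total length: 1605/16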